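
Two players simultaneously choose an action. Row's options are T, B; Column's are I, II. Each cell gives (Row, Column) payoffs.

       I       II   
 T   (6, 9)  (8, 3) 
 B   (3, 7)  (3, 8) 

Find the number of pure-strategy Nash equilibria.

(T, I): Row gets 6 (best alternative 3); Column gets 9 (best alternative 3). Neither deviates — NE.
(B, II) is not a NE: Row would switch to T (8 > 3).
No other cell survives both best-response checks, so there is 1 pure NE.

1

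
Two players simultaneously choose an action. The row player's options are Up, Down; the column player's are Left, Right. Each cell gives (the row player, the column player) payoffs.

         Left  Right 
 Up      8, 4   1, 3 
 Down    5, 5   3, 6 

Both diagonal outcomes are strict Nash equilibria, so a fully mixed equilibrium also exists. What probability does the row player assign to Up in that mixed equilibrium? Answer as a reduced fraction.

1/2

The row player's mix p on Up must make the column player indifferent between Left and Right.
The column player's payoff from Left: 4p + 5(1−p). From Right: 3p + 6(1−p).
Set equal: 1p = 1(1−p) → p = 1/2.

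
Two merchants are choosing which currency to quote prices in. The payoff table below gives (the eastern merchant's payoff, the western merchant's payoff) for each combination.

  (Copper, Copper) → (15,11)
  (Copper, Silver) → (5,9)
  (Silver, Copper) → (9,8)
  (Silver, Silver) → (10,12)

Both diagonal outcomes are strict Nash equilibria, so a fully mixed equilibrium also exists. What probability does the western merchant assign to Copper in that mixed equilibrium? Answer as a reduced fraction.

The western merchant's mix q on Copper must make the eastern merchant indifferent between Copper and Silver.
The eastern merchant's payoff from Copper: 15q + 5(1−q). From Silver: 9q + 10(1−q).
Set equal: 6q = 5(1−q) → q = 5/11.

5/11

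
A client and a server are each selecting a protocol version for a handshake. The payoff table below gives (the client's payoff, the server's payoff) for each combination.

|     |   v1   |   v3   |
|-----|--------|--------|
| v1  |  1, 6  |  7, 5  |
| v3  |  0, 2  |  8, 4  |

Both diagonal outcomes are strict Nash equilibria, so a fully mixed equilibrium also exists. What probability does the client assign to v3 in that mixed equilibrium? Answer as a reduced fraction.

1/3

The client's mix p on v1 must make the server indifferent between v1 and v3.
The server's payoff from v1: 6p + 2(1−p). From v3: 5p + 4(1−p).
Set equal: 1p = 2(1−p) → p = 2/3.
Probability on v3 is 1 − 2/3 = 1/3.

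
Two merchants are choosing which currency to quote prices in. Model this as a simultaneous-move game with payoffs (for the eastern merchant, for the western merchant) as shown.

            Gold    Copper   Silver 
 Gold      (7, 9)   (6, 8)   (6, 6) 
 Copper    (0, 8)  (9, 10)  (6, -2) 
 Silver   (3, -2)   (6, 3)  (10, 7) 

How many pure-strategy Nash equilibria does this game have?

Both Gold: the eastern merchant gets 7 (best alternative 3); the western merchant gets 9 (best alternative 8). Neither deviates — NE.
Both Copper: the eastern merchant gets 9 (best alternative 6); the western merchant gets 10 (best alternative 8). Neither deviates — NE.
Both Silver: the eastern merchant gets 10 (best alternative 6); the western merchant gets 7 (best alternative 3). Neither deviates — NE.
(Copper, Silver) is not a NE: the eastern merchant would switch to Silver (10 > 6).
No other cell survives both best-response checks, so there are 3 pure NE.

3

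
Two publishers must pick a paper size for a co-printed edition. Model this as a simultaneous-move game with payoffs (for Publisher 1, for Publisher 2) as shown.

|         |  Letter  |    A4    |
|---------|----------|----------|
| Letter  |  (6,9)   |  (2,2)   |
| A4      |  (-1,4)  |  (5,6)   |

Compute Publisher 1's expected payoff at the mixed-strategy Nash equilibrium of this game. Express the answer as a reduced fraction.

16/5

Publisher 2 mixes with probability q on Letter, chosen so Publisher 1 is indifferent: 6q + 2(1−q) = (-1)q + 5(1−q) gives q = 3/10.
Publisher 1's expected payoff (from either row, since indifferent) is 6·3/10 + 2·7/10 = 16/5.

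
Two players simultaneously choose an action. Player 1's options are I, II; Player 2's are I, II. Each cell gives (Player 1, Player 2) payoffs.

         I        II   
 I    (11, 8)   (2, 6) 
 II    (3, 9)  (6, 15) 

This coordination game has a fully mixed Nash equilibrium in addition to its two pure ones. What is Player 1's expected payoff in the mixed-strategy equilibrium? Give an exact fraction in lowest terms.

Player 2 mixes with probability q on I, chosen so Player 1 is indifferent: 11q + 2(1−q) = 3q + 6(1−q) gives q = 1/3.
Player 1's expected payoff (from either row, since indifferent) is 11·1/3 + 2·2/3 = 5.

5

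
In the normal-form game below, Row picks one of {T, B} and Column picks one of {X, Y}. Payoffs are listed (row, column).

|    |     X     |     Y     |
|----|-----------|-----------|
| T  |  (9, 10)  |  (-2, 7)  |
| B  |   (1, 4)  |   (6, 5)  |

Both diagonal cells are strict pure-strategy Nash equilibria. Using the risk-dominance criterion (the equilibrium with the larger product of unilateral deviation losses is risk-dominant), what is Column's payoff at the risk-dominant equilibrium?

10

At (T, X): Row loses 9 − 1 = 8 by deviating; Column loses 10 − 7 = 3. Product = 8·3 = 24.
At (B, Y): Row loses 6 − (-2) = 8 by deviating; Column loses 5 − 4 = 1. Product = 8·1 = 8.
24 > 8, so (T, X) is risk-dominant. Column's payoff there is 10.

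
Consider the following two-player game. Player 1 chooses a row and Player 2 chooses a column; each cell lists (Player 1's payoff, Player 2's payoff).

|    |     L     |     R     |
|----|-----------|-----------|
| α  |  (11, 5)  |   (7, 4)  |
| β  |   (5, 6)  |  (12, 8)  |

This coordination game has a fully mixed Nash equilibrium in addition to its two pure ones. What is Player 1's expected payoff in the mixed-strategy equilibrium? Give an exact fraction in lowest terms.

Player 2 mixes with probability q on L, chosen so Player 1 is indifferent: 11q + 7(1−q) = 5q + 12(1−q) gives q = 5/11.
Player 1's expected payoff (from either row, since indifferent) is 11·5/11 + 7·6/11 = 97/11.

97/11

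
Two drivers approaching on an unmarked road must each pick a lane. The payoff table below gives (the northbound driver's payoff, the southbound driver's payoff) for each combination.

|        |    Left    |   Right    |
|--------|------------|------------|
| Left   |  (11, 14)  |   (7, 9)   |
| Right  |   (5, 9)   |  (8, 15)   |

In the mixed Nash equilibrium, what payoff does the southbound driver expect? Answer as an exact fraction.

129/11

The northbound driver mixes with probability p on Left, chosen so the southbound driver is indifferent: 14p + 9(1−p) = 9p + 15(1−p) gives p = 6/11.
The southbound driver's expected payoff is 14·6/11 + 9·5/11 = 129/11.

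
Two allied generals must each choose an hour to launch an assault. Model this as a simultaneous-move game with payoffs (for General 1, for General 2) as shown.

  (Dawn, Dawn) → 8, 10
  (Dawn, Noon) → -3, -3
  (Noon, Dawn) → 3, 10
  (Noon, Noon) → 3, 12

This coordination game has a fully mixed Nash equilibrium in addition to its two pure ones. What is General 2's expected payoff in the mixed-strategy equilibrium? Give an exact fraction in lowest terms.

10

General 1 mixes with probability p on Dawn, chosen so General 2 is indifferent: 10p + 10(1−p) = (-3)p + 12(1−p) gives p = 2/15.
General 2's expected payoff is 10·2/15 + 10·13/15 = 10.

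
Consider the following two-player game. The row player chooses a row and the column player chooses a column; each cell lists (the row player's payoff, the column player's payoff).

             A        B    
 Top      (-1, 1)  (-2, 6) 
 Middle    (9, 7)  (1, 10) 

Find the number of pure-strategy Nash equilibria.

1

(Middle, B): the row player gets 1 (best alternative -2); the column player gets 10 (best alternative 7). Neither deviates — NE.
(Top, A) is not a NE: the row player would switch to Middle (9 > -1).
No other cell survives both best-response checks, so there is 1 pure NE.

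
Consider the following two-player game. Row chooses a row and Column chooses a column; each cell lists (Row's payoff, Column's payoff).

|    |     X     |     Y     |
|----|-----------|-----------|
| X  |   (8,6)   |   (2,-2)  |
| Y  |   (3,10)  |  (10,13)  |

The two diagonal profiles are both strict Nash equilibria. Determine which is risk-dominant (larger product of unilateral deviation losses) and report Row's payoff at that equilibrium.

At both X: Row loses 8 − 3 = 5 by deviating; Column loses 6 − (-2) = 8. Product = 5·8 = 40.
At both Y: Row loses 10 − 2 = 8 by deviating; Column loses 13 − 10 = 3. Product = 8·3 = 24.
40 > 24, so both X is risk-dominant. Row's payoff there is 8.

8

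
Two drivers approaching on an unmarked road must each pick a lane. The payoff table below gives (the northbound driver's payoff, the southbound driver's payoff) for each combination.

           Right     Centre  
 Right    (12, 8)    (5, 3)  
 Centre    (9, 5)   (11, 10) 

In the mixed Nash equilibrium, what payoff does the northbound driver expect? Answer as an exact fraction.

29/3

The southbound driver mixes with probability q on Right, chosen so the northbound driver is indifferent: 12q + 5(1−q) = 9q + 11(1−q) gives q = 2/3.
The northbound driver's expected payoff (from either row, since indifferent) is 12·2/3 + 5·1/3 = 29/3.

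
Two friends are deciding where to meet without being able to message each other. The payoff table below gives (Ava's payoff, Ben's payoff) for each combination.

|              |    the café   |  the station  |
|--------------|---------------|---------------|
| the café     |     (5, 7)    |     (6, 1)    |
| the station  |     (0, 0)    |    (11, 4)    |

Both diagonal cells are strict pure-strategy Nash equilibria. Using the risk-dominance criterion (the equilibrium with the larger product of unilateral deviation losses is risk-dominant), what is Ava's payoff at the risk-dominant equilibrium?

5

At both the café: Ava loses 5 − 0 = 5 by deviating; Ben loses 7 − 1 = 6. Product = 5·6 = 30.
At both the station: Ava loses 11 − 6 = 5 by deviating; Ben loses 4 − 0 = 4. Product = 5·4 = 20.
30 > 20, so both the café is risk-dominant. Ava's payoff there is 5.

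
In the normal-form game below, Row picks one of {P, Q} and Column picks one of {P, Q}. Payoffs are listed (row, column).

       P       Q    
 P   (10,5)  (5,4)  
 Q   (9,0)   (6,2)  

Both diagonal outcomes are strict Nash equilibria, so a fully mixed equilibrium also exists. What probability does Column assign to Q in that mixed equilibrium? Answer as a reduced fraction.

1/2

Column's mix q on P must make Row indifferent between P and Q.
Row's payoff from P: 10q + 5(1−q). From Q: 9q + 6(1−q).
Set equal: 1q = 1(1−q) → q = 1/2.
Probability on Q is 1 − 1/2 = 1/2.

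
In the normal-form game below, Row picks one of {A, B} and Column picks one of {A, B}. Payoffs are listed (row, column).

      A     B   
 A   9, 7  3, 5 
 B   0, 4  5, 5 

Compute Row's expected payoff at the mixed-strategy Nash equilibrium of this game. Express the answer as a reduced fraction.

Column mixes with probability q on A, chosen so Row is indifferent: 9q + 3(1−q) = 0q + 5(1−q) gives q = 2/11.
Row's expected payoff (from either row, since indifferent) is 9·2/11 + 3·9/11 = 45/11.

45/11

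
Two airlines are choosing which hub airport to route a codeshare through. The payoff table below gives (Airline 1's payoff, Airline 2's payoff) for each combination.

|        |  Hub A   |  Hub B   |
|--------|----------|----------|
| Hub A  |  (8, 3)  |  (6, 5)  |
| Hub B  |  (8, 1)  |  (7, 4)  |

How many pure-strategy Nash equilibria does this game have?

Both Hub B: Airline 1 gets 7 (best alternative 6); Airline 2 gets 4 (best alternative 1). Neither deviates — NE.
Both Hub A is not a NE: Airline 2 would switch to Hub B (5 > 3).
No other cell survives both best-response checks, so there is 1 pure NE.

1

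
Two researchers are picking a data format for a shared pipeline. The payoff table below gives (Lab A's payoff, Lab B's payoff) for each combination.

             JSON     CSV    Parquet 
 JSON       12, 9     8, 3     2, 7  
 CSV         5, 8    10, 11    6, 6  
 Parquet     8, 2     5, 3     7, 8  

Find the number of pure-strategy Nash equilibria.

Both JSON: Lab A gets 12 (best alternative 8); Lab B gets 9 (best alternative 7). Neither deviates — NE.
Both CSV: Lab A gets 10 (best alternative 8); Lab B gets 11 (best alternative 8). Neither deviates — NE.
Both Parquet: Lab A gets 7 (best alternative 6); Lab B gets 8 (best alternative 3). Neither deviates — NE.
(Parquet, CSV) is not a NE: Lab A would switch to CSV (10 > 5).
No other cell survives both best-response checks, so there are 3 pure NE.

3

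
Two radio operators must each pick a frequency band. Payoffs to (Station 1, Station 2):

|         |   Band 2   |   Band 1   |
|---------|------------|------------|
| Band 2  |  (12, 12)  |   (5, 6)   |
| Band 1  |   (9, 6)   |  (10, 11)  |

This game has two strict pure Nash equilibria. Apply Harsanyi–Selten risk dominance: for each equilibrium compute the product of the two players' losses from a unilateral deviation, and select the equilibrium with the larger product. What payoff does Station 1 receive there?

10

At both Band 2: Station 1 loses 12 − 9 = 3 by deviating; Station 2 loses 12 − 6 = 6. Product = 3·6 = 18.
At both Band 1: Station 1 loses 10 − 5 = 5 by deviating; Station 2 loses 11 − 6 = 5. Product = 5·5 = 25.
25 > 18, so both Band 1 is risk-dominant. Station 1's payoff there is 10.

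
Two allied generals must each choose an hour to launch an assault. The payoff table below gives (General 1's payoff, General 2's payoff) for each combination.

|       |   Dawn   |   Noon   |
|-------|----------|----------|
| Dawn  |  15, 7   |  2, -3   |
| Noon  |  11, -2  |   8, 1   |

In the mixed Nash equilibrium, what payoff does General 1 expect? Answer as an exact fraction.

49/5

General 2 mixes with probability q on Dawn, chosen so General 1 is indifferent: 15q + 2(1−q) = 11q + 8(1−q) gives q = 3/5.
General 1's expected payoff (from either row, since indifferent) is 15·3/5 + 2·2/5 = 49/5.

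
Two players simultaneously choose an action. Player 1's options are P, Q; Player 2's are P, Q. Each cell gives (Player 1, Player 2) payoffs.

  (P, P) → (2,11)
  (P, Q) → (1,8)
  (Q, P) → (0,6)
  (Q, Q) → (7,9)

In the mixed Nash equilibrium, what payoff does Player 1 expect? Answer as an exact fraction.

7/4

Player 2 mixes with probability q on P, chosen so Player 1 is indifferent: 2q + 1(1−q) = 0q + 7(1−q) gives q = 3/4.
Player 1's expected payoff (from either row, since indifferent) is 2·3/4 + 1·1/4 = 7/4.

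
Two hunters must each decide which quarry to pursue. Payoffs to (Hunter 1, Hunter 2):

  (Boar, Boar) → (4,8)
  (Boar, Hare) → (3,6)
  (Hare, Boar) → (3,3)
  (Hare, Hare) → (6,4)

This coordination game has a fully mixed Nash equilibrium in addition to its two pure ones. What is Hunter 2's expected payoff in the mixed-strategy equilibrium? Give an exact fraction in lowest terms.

Hunter 1 mixes with probability p on Boar, chosen so Hunter 2 is indifferent: 8p + 3(1−p) = 6p + 4(1−p) gives p = 1/3.
Hunter 2's expected payoff is 8·1/3 + 3·2/3 = 14/3.

14/3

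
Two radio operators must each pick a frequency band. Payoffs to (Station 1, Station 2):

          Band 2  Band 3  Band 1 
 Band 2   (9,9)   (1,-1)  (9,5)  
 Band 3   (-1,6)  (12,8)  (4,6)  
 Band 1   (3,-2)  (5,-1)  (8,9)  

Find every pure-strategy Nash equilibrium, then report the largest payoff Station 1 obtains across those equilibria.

Both Band 2 is a pure NE (Station 1: 9 ≥ 3; Station 2: 9 ≥ 5). Station 1 gets 9.
Both Band 3 is a pure NE (Station 1: 12 ≥ 5; Station 2: 8 ≥ 6). Station 1 gets 12.
Every other cell has a profitable deviation for at least one player. Highest of {9, 12} is 12.

12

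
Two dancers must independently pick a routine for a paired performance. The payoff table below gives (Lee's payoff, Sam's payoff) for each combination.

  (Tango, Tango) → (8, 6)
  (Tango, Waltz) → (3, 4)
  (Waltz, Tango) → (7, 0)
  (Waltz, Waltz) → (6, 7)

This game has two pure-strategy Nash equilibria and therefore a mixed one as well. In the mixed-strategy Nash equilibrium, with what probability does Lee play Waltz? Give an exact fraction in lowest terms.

2/9

Lee's mix p on Tango must make Sam indifferent between Tango and Waltz.
Sam's payoff from Tango: 6p + 0(1−p). From Waltz: 4p + 7(1−p).
Set equal: 2p = 7(1−p) → p = 7/9.
Probability on Waltz is 1 − 7/9 = 2/9.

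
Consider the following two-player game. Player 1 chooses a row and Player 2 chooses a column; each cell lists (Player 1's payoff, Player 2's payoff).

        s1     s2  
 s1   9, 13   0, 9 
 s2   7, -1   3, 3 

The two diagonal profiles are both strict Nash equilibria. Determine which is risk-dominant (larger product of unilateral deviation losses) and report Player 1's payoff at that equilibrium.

At both s1: Player 1 loses 9 − 7 = 2 by deviating; Player 2 loses 13 − 9 = 4. Product = 2·4 = 8.
At both s2: Player 1 loses 3 − 0 = 3 by deviating; Player 2 loses 3 − (-1) = 4. Product = 3·4 = 12.
12 > 8, so both s2 is risk-dominant. Player 1's payoff there is 3.

3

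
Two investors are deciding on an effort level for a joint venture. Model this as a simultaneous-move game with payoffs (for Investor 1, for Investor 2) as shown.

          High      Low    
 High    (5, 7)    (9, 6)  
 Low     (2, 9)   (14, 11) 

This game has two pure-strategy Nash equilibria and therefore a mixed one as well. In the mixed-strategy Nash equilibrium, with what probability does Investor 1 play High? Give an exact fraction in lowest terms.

2/3

Investor 1's mix p on High must make Investor 2 indifferent between High and Low.
Investor 2's payoff from High: 7p + 9(1−p). From Low: 6p + 11(1−p).
Set equal: 1p = 2(1−p) → p = 2/3.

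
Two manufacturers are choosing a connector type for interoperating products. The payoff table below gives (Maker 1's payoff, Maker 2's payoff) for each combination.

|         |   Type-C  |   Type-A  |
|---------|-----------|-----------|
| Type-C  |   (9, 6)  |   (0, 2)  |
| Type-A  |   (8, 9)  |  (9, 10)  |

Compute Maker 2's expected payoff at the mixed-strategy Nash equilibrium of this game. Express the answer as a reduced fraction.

Maker 1 mixes with probability p on Type-C, chosen so Maker 2 is indifferent: 6p + 9(1−p) = 2p + 10(1−p) gives p = 1/5.
Maker 2's expected payoff is 6·1/5 + 9·4/5 = 42/5.

42/5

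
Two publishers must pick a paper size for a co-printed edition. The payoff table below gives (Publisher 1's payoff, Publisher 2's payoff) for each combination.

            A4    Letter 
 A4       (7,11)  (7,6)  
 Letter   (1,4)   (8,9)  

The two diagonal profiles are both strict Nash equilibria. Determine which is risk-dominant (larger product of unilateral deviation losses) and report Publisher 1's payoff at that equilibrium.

7

At both A4: Publisher 1 loses 7 − 1 = 6 by deviating; Publisher 2 loses 11 − 6 = 5. Product = 6·5 = 30.
At both Letter: Publisher 1 loses 8 − 7 = 1 by deviating; Publisher 2 loses 9 − 4 = 5. Product = 1·5 = 5.
30 > 5, so both A4 is risk-dominant. Publisher 1's payoff there is 7.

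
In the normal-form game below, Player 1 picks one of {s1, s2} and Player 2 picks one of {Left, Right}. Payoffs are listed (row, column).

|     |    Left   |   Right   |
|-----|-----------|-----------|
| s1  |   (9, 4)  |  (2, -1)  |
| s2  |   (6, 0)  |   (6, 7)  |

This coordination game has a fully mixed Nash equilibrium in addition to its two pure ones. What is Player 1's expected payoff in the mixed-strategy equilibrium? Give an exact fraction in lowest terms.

Player 2 mixes with probability q on Left, chosen so Player 1 is indifferent: 9q + 2(1−q) = 6q + 6(1−q) gives q = 4/7.
Player 1's expected payoff (from either row, since indifferent) is 9·4/7 + 2·3/7 = 6.

6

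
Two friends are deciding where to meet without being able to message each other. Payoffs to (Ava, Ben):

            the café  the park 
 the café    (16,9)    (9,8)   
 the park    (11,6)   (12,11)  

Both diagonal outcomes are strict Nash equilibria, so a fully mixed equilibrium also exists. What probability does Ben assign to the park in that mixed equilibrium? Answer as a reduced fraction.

Ben's mix q on the café must make Ava indifferent between the café and the park.
Ava's payoff from the café: 16q + 9(1−q). From the park: 11q + 12(1−q).
Set equal: 5q = 3(1−q) → q = 3/8.
Probability on the park is 1 − 3/8 = 5/8.

5/8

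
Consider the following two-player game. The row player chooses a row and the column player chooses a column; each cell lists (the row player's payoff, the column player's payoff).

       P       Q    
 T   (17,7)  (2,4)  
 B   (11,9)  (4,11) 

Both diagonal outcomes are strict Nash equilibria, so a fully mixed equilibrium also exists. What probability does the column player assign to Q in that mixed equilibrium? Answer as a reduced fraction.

3/4

The column player's mix q on P must make the row player indifferent between T and B.
The row player's payoff from T: 17q + 2(1−q). From B: 11q + 4(1−q).
Set equal: 6q = 2(1−q) → q = 2/8 = 1/4.
Probability on Q is 1 − 1/4 = 3/4.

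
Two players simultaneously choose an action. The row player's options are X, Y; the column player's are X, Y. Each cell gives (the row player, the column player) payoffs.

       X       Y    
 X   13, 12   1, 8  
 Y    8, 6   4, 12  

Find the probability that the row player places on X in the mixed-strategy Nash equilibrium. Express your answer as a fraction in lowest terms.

The row player's mix p on X must make the column player indifferent between X and Y.
The column player's payoff from X: 12p + 6(1−p). From Y: 8p + 12(1−p).
Set equal: 4p = 6(1−p) → p = 6/10 = 3/5.

3/5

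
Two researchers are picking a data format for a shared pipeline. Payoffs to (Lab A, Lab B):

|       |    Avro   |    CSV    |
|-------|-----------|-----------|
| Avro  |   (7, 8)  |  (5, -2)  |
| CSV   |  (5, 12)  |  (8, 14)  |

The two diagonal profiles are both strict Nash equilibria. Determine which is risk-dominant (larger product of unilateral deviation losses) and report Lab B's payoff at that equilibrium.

At both Avro: Lab A loses 7 − 5 = 2 by deviating; Lab B loses 8 − (-2) = 10. Product = 2·10 = 20.
At both CSV: Lab A loses 8 − 5 = 3 by deviating; Lab B loses 14 − 12 = 2. Product = 3·2 = 6.
20 > 6, so both Avro is risk-dominant. Lab B's payoff there is 8.

8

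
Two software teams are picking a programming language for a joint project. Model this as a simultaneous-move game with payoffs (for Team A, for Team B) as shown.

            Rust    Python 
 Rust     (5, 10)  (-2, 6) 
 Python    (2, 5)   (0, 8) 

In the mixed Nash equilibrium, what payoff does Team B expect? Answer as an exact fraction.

Team A mixes with probability p on Rust, chosen so Team B is indifferent: 10p + 5(1−p) = 6p + 8(1−p) gives p = 3/7.
Team B's expected payoff is 10·3/7 + 5·4/7 = 50/7.

50/7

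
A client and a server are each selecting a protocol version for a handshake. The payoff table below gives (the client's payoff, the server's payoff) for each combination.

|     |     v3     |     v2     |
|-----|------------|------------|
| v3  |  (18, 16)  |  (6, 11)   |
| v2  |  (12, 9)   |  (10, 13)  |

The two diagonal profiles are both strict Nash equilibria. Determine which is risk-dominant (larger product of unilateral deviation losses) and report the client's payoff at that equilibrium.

At both v3: the client loses 18 − 12 = 6 by deviating; the server loses 16 − 11 = 5. Product = 6·5 = 30.
At both v2: the client loses 10 − 6 = 4 by deviating; the server loses 13 − 9 = 4. Product = 4·4 = 16.
30 > 16, so both v3 is risk-dominant. The client's payoff there is 18.

18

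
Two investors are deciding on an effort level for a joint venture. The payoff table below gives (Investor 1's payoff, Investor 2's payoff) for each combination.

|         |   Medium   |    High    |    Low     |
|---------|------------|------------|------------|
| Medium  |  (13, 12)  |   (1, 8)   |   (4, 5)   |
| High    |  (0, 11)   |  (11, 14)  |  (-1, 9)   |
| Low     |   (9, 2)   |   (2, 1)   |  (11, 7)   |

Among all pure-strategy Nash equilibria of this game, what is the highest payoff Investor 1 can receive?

Both Medium is a pure NE (Investor 1: 13 ≥ 9; Investor 2: 12 ≥ 8). Investor 1 gets 13.
Both High is a pure NE (Investor 1: 11 ≥ 2; Investor 2: 14 ≥ 11). Investor 1 gets 11.
Both Low is a pure NE (Investor 1: 11 ≥ 4; Investor 2: 7 ≥ 2). Investor 1 gets 11.
Every other cell has a profitable deviation for at least one player. Highest of {13, 11, 11} is 13.

13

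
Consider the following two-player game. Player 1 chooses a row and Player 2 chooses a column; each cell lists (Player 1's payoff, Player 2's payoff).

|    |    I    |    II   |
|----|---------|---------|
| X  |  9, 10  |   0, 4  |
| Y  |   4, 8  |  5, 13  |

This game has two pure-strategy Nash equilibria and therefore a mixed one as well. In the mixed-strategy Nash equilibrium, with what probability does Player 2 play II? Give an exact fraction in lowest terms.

Player 2's mix q on I must make Player 1 indifferent between X and Y.
Player 1's payoff from X: 9q + 0(1−q). From Y: 4q + 5(1−q).
Set equal: 5q = 5(1−q) → q = 5/10 = 1/2.
Probability on II is 1 − 1/2 = 1/2.

1/2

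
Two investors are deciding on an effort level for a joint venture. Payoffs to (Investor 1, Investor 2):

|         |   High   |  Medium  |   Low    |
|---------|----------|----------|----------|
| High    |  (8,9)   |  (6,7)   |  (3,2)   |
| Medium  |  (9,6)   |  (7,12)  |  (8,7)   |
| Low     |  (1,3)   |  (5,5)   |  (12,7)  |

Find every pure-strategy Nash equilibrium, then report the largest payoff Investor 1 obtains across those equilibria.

12

Both Medium is a pure NE (Investor 1: 7 ≥ 6; Investor 2: 12 ≥ 7). Investor 1 gets 7.
Both Low is a pure NE (Investor 1: 12 ≥ 8; Investor 2: 7 ≥ 5). Investor 1 gets 12.
Every other cell has a profitable deviation for at least one player. Highest of {7, 12} is 12.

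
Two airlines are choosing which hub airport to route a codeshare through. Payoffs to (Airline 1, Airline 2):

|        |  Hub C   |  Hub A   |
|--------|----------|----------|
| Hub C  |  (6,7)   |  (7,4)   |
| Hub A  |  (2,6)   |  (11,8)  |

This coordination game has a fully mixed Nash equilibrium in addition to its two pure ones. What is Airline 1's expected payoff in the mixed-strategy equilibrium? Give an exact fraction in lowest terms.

Airline 2 mixes with probability q on Hub C, chosen so Airline 1 is indifferent: 6q + 7(1−q) = 2q + 11(1−q) gives q = 1/2.
Airline 1's expected payoff (from either row, since indifferent) is 6·1/2 + 7·1/2 = 13/2.

13/2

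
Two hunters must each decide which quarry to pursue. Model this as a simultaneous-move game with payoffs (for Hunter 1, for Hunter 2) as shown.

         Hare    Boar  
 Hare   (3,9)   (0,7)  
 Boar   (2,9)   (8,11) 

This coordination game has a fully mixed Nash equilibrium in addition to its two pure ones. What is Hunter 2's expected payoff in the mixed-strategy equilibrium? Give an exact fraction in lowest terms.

9

Hunter 1 mixes with probability p on Hare, chosen so Hunter 2 is indifferent: 9p + 9(1−p) = 7p + 11(1−p) gives p = 1/2.
Hunter 2's expected payoff is 9·1/2 + 9·1/2 = 9.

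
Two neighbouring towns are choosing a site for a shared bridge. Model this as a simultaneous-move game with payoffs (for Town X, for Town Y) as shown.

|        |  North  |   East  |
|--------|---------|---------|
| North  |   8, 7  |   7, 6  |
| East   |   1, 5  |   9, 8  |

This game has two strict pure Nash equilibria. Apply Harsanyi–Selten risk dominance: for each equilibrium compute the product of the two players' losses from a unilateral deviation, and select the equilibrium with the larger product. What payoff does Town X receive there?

8

At both North: Town X loses 8 − 1 = 7 by deviating; Town Y loses 7 − 6 = 1. Product = 7·1 = 7.
At both East: Town X loses 9 − 7 = 2 by deviating; Town Y loses 8 − 5 = 3. Product = 2·3 = 6.
7 > 6, so both North is risk-dominant. Town X's payoff there is 8.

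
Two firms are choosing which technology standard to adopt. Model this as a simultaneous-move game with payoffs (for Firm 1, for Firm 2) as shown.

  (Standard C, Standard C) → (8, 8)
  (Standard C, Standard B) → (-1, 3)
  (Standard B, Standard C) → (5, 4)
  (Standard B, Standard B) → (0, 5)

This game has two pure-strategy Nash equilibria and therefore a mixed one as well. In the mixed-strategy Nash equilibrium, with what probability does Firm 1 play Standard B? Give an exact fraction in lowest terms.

Firm 1's mix p on Standard C must make Firm 2 indifferent between Standard C and Standard B.
Firm 2's payoff from Standard C: 8p + 4(1−p). From Standard B: 3p + 5(1−p).
Set equal: 5p = 1(1−p) → p = 1/6.
Probability on Standard B is 1 − 1/6 = 5/6.

5/6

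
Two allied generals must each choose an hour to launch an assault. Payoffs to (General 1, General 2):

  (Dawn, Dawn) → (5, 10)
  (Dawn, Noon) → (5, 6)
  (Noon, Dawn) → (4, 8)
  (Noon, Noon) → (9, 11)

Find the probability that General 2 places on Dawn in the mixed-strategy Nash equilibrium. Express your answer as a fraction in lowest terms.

4/5

General 2's mix q on Dawn must make General 1 indifferent between Dawn and Noon.
General 1's payoff from Dawn: 5q + 5(1−q). From Noon: 4q + 9(1−q).
Set equal: 1q = 4(1−q) → q = 4/5.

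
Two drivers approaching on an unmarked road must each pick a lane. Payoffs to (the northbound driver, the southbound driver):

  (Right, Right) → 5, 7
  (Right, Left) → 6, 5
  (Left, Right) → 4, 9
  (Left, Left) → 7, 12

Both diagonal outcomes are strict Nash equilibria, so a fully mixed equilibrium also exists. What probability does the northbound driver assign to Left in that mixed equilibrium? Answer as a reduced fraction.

2/5

The northbound driver's mix p on Right must make the southbound driver indifferent between Right and Left.
The southbound driver's payoff from Right: 7p + 9(1−p). From Left: 5p + 12(1−p).
Set equal: 2p = 3(1−p) → p = 3/5.
Probability on Left is 1 − 3/5 = 2/5.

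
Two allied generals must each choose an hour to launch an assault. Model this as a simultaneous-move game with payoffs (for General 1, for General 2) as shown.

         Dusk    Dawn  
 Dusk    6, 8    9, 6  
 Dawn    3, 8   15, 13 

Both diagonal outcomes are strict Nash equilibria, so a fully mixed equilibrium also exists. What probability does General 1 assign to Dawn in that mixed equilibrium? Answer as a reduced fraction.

General 1's mix p on Dusk must make General 2 indifferent between Dusk and Dawn.
General 2's payoff from Dusk: 8p + 8(1−p). From Dawn: 6p + 13(1−p).
Set equal: 2p = 5(1−p) → p = 5/7.
Probability on Dawn is 1 − 5/7 = 2/7.

2/7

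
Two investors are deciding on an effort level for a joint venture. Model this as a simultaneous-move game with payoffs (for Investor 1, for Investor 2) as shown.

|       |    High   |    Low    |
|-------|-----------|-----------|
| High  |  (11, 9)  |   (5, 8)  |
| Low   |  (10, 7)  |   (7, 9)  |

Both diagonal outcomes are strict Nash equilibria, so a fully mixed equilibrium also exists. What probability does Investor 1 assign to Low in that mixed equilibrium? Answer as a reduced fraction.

Investor 1's mix p on High must make Investor 2 indifferent between High and Low.
Investor 2's payoff from High: 9p + 7(1−p). From Low: 8p + 9(1−p).
Set equal: 1p = 2(1−p) → p = 2/3.
Probability on Low is 1 − 2/3 = 1/3.

1/3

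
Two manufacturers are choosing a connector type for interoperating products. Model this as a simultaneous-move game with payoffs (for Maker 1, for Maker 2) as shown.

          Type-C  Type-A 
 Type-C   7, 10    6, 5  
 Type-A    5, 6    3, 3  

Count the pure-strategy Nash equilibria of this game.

Both Type-C: Maker 1 gets 7 (best alternative 5); Maker 2 gets 10 (best alternative 5). Neither deviates — NE.
Both Type-A is not a NE: Maker 1 would switch to Type-C (6 > 3).
No other cell survives both best-response checks, so there is 1 pure NE.

1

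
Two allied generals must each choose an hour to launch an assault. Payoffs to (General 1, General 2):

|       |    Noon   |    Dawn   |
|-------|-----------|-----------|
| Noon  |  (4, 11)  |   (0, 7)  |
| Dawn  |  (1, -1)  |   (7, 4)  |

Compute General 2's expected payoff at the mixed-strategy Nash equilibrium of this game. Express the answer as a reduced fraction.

General 1 mixes with probability p on Noon, chosen so General 2 is indifferent: 11p + (-1)(1−p) = 7p + 4(1−p) gives p = 5/9.
General 2's expected payoff is 11·5/9 + (-1)·4/9 = 17/3.

17/3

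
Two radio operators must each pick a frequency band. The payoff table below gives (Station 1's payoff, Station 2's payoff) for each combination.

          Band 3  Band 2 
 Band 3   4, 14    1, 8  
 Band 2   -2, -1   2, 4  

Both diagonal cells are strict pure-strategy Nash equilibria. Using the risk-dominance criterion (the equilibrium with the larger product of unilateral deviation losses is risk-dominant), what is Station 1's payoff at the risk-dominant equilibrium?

4

At both Band 3: Station 1 loses 4 − (-2) = 6 by deviating; Station 2 loses 14 − 8 = 6. Product = 6·6 = 36.
At both Band 2: Station 1 loses 2 − 1 = 1 by deviating; Station 2 loses 4 − (-1) = 5. Product = 1·5 = 5.
36 > 5, so both Band 3 is risk-dominant. Station 1's payoff there is 4.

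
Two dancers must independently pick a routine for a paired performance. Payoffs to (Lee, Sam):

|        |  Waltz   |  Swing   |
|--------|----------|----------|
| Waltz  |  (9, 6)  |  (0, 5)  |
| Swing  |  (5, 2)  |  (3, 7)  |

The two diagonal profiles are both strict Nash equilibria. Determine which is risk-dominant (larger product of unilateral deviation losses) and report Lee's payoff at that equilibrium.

3

At both Waltz: Lee loses 9 − 5 = 4 by deviating; Sam loses 6 − 5 = 1. Product = 4·1 = 4.
At both Swing: Lee loses 3 − 0 = 3 by deviating; Sam loses 7 − 2 = 5. Product = 3·5 = 15.
15 > 4, so both Swing is risk-dominant. Lee's payoff there is 3.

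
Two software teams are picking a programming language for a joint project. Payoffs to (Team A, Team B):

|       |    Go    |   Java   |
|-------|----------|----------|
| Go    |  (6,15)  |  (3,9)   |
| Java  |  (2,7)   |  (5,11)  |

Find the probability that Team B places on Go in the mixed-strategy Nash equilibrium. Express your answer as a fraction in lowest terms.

1/3

Team B's mix q on Go must make Team A indifferent between Go and Java.
Team A's payoff from Go: 6q + 3(1−q). From Java: 2q + 5(1−q).
Set equal: 4q = 2(1−q) → q = 2/6 = 1/3.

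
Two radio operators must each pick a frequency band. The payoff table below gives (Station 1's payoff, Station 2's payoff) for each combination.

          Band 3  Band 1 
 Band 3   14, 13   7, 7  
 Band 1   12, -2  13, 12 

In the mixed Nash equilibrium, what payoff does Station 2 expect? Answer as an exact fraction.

17/2

Station 1 mixes with probability p on Band 3, chosen so Station 2 is indifferent: 13p + (-2)(1−p) = 7p + 12(1−p) gives p = 7/10.
Station 2's expected payoff is 13·7/10 + (-2)·3/10 = 17/2.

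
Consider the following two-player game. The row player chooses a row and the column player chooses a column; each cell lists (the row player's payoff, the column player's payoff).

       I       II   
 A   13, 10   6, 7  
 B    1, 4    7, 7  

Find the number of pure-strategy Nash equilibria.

2

(A, I): the row player gets 13 (best alternative 1); the column player gets 10 (best alternative 7). Neither deviates — NE.
(B, II): the row player gets 7 (best alternative 6); the column player gets 7 (best alternative 4). Neither deviates — NE.
(A, II) is not a NE: the row player would switch to B (7 > 6).
No other cell survives both best-response checks, so there are 2 pure NE.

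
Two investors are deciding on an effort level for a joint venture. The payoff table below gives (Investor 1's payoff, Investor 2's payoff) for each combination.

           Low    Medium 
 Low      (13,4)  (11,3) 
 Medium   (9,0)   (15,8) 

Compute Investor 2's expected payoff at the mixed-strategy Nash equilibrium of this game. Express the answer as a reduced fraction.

32/9

Investor 1 mixes with probability p on Low, chosen so Investor 2 is indifferent: 4p + 0(1−p) = 3p + 8(1−p) gives p = 8/9.
Investor 2's expected payoff is 4·8/9 + 0·1/9 = 32/9.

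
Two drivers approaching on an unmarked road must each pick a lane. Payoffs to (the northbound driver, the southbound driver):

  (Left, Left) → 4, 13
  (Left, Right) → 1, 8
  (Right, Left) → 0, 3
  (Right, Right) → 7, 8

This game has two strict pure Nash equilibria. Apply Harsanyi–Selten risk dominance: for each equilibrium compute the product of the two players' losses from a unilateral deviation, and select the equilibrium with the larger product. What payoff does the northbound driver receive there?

At both Left: the northbound driver loses 4 − 0 = 4 by deviating; the southbound driver loses 13 − 8 = 5. Product = 4·5 = 20.
At both Right: the northbound driver loses 7 − 1 = 6 by deviating; the southbound driver loses 8 − 3 = 5. Product = 6·5 = 30.
30 > 20, so both Right is risk-dominant. The northbound driver's payoff there is 7.

7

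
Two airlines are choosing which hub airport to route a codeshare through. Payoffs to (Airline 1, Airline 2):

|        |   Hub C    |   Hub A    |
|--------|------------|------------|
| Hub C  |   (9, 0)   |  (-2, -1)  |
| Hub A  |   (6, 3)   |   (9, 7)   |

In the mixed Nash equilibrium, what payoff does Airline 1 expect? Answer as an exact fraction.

93/14

Airline 2 mixes with probability q on Hub C, chosen so Airline 1 is indifferent: 9q + (-2)(1−q) = 6q + 9(1−q) gives q = 11/14.
Airline 1's expected payoff (from either row, since indifferent) is 9·11/14 + (-2)·3/14 = 93/14.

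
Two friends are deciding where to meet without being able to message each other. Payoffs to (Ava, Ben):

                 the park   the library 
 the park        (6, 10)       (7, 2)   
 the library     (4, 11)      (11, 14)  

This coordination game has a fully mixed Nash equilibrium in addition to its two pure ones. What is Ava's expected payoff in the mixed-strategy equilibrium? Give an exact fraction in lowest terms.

Ben mixes with probability q on the park, chosen so Ava is indifferent: 6q + 7(1−q) = 4q + 11(1−q) gives q = 2/3.
Ava's expected payoff (from either row, since indifferent) is 6·2/3 + 7·1/3 = 19/3.

19/3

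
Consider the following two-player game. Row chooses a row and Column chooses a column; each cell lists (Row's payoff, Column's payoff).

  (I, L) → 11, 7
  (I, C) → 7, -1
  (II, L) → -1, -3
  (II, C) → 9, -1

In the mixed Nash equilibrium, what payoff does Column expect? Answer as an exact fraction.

-1

Row mixes with probability p on I, chosen so Column is indifferent: 7p + (-3)(1−p) = (-1)p + (-1)(1−p) gives p = 1/5.
Column's expected payoff is 7·1/5 + (-3)·4/5 = -1.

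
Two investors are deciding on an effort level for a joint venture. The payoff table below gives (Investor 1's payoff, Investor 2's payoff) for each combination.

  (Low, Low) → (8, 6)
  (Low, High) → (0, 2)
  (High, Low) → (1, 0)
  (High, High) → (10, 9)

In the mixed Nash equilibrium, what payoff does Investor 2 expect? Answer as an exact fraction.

54/13

Investor 1 mixes with probability p on Low, chosen so Investor 2 is indifferent: 6p + 0(1−p) = 2p + 9(1−p) gives p = 9/13.
Investor 2's expected payoff is 6·9/13 + 0·4/13 = 54/13.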